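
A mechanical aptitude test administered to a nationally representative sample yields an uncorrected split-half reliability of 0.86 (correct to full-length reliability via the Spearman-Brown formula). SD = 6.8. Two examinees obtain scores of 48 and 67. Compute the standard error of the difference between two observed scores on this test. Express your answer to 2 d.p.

2.64

Spearman-Brown: r = 2(0.86) / (1 + 0.86) = 1.720 / 1.860 ≈ 0.925
SEM = 6.800·√(1 − 0.925) ≈ 1.866
Standard error of the difference = 1.866·√2 ≈ 2.638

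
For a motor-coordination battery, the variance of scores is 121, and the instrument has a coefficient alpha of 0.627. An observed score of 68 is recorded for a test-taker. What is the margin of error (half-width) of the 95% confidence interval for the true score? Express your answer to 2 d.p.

13.17

SD = √121 = 11.000
SEM = 11.000 · √(1 − 0.627) = 11.000 · √0.373 ≈ 11.000 · 0.611 ≈ 6.718
Margin = 1.96 · 6.718 ≈ 13.167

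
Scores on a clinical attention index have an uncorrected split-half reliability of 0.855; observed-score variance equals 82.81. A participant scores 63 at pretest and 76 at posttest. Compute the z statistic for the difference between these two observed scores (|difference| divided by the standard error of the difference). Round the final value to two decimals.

σ = 82.81^(1/2) = 9.1000
Full-length reliability (Spearman-Brown) = 2(0.855)/(1+0.855) ≈ 0.9218
SEM = 9.1000·√(1 − 0.9218) ≈ 2.5442
SE_diff = SEM · √2 ≈ 2.5442 · 1.4142 ≈ 3.5981
z = |63 − 76| / 3.5981 = 13 / 3.5981 ≈ 3.6131

3.61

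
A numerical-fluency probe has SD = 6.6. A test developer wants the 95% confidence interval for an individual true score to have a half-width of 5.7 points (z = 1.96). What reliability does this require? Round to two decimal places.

0.81

Required SEM = 5.7 / 1.96 ≈ 2.9082
Required reliability = 1 − (SEM/SD)² = 1 − 0.1942 ≈ 0.8058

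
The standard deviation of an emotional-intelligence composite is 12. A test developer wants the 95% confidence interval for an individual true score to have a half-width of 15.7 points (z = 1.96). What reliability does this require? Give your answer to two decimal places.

Required SEM = 15.7 / 1.96 ≈ 8.010
r = 1 − (8.010/12)² ≈ 1 − 0.446 ≈ 0.554

0.55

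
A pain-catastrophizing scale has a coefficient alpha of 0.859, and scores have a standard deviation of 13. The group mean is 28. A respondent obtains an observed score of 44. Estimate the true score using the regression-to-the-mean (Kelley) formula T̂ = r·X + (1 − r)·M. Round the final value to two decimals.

41.74

T̂ = r·X + (1 − r)·M = 0.8590×44 + 0.1410×28 = 37.7960 + 3.9480 ≈ 41.7440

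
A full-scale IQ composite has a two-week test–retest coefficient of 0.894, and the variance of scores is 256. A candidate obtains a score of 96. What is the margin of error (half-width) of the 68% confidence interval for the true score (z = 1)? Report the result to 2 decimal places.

5.21

SD = √256 = 16.00000
SEM = 16.00000·√(1 − 0.89400) ≈ 5.20922
Margin = 1 · 5.20922 ≈ 5.20922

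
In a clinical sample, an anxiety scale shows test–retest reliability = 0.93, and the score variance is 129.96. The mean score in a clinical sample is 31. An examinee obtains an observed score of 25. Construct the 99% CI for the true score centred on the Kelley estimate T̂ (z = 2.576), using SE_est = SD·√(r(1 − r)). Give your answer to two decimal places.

[17.93, 32.91]

SD = √129.96 ≃ 11.4000
Estimated true score = 0.9300*25 + (1 − 0.9300)*31 ≃ 25.4200
SE_est = SD * √(r(1 − r)) = 11.4000 * √0.0651 ≃ 11.4000 * 0.2551 ≃ 2.9087
CI = 25.4200 ± 2.576 * 2.9087 → [17.9273, 32.9127]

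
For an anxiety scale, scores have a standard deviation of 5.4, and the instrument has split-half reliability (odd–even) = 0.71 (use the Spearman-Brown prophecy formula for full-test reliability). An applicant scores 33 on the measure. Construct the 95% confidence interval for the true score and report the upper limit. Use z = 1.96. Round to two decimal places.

37.36

r_full = 2·0.71 / (1 + 0.71) ≈ 0.8304
The standard error of measurement is 5.4000*√(1 − 0.8304) ≈ 5.4000*0.4118 ≈ 2.2238.
1.96 * SEM ≈ 4.3586
Upper bound: 33 + 4.3586 = 37.3586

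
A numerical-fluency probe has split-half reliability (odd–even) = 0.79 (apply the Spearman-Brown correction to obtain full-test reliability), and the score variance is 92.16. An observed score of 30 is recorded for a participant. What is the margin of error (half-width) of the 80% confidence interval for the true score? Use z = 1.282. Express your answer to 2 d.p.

4.22

SD = √92.16 = 9.600
r_full = 2·0.79 / (1 + 0.79) ≈ 0.883
The standard error of measurement is 9.600*√(1 − 0.883) ≈ 9.600*0.343 ≈ 3.288.
Margin = 1.282 * 3.288 ≈ 4.215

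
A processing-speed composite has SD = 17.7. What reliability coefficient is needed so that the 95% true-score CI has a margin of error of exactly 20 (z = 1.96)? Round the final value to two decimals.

0.67

Required SEM = 20 / 1.96 ≈ 10.2041
r = 1 − (SEM / SD)² = 1 − (10.2041 / 17.7)² ≈ 1 − 0.3324 ≈ 0.6676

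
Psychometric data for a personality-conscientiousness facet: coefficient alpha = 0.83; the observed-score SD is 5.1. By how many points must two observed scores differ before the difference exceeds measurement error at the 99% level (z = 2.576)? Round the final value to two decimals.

SEM = 5.100×√(1 − 0.830) ≈ 2.103
Standard error of the difference = 2.103·√2 ≈ 2.974
Smallest detectable difference = 2.576×2.974 ≈ 7.660

7.66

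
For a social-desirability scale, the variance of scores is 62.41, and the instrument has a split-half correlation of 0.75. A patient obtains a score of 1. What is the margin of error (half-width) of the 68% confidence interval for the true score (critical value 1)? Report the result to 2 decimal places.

2.99

SD = √62.41 ≈ 7.9000
Full-length reliability (Spearman-Brown) = 2(0.75)/(1+0.75) ≈ 0.8571
SEM = 7.9000 * √(1 − 0.8571) = 7.9000 * √0.1429 ≈ 7.9000 * 0.3780 ≈ 2.9859
1 * SEM ≈ 2.9859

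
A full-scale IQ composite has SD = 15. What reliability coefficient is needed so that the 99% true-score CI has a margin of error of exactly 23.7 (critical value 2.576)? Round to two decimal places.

SEM needed = half-width / z = 23.7/2.576 ≃ 9.200
Required reliability = 1 − (SEM/SD)² = 1 − 0.376 ≃ 0.624

0.62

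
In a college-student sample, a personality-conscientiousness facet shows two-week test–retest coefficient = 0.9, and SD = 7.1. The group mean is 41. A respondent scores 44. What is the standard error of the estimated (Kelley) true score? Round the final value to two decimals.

2.13

SE_est = SD × √(r(1 − r)) = 7.10000 × √0.09000 ≈ 7.10000 × 0.30000 ≈ 2.13000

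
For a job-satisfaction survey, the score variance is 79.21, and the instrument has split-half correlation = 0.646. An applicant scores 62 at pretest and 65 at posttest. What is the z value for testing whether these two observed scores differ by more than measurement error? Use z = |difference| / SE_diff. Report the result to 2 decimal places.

SD = √79.21 ≈ 8.900
Spearman-Brown: r = 2(0.646) / (1 + 0.646) = 1.292 / 1.646 ≈ 0.785
SEM = 8.900 · √(1 − 0.785) = 8.900 · √0.215 ≈ 8.900 · 0.464 ≈ 4.127
SE_diff = √2 · SEM ≈ 5.837
z = 3 / 5.837 ≈ 0.514

0.51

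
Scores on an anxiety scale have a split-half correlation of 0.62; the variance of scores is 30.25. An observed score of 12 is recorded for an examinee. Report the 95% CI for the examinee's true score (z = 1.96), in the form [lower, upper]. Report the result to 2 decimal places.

SD = √30.25 ≈ 5.5000
r_full = 2·0.62 / (1 + 0.62) ≈ 0.7654
The standard error of measurement is 5.5000·√(1 − 0.7654) ≈ 5.5000·0.4843 ≈ 2.6638.
1.96 · SEM ≈ 5.2210
95% CI: 12 ± 5.2210 = [6.7790, 17.2210]

[6.78, 17.22]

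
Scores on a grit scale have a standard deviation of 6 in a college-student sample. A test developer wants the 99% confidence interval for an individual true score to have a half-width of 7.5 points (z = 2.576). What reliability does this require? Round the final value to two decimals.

Required SEM = 7.5 / 2.576 ≈ 2.91149
Required reliability = 1 − (SEM/SD)² = 1 − 0.23547 ≈ 0.76453

0.76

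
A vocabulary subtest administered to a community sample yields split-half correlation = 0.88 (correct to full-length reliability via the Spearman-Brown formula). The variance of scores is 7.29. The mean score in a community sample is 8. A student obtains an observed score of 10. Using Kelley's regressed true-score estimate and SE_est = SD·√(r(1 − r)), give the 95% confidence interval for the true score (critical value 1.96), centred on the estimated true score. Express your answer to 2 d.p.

[8.58, 11.17]

SD = √7.29 ≈ 2.700
r_full = 2·0.88 / (1 + 0.88) ≈ 0.936
Estimated true score = 0.936*10 + (1 − 0.936)*8 ≈ 9.872
SE_est = 2.700*√(0.936*0.064) ≈ 0.660
95% CI: 9.872 ± 1.294 ≈ (8.579, 11.166)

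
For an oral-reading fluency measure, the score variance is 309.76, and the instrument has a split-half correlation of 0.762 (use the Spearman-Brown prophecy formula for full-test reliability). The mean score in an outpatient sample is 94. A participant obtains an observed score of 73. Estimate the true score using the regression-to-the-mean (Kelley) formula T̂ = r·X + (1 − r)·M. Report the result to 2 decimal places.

75.84

Spearman-Brown: r = 2(0.762) / (1 + 0.762) = 1.52400 / 1.76200 ≈ 0.86493
T̂ = 0.86493(73) + 0.13507(94) ≈ 75.83655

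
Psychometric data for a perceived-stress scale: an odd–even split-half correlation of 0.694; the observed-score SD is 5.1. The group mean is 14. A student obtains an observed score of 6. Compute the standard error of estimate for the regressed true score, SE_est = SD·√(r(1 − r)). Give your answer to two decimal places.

Spearman-Brown: r = 2(0.694) / (1 + 0.694) = 1.388 / 1.694 ≈ 0.819
SE_est = SD × √(r(1 − r)) = 5.100 × √0.148 ≈ 5.100 × 0.385 ≈ 1.962

1.96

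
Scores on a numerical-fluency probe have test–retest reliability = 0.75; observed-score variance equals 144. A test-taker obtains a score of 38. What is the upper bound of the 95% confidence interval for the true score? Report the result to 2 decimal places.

σ = 144^(1/2) = 12.00000
SEM = 12.00000 × √(1 − 0.75000) = 12.00000 × √0.25000 ≈ 12.00000 × 0.50000 ≈ 6.00000
1.96 × SEM ≈ 11.76000
Upper limit = 38 + 11.76000 ≈ 49.76000

49.76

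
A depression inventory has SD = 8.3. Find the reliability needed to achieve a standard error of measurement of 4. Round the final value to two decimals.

0.77

r = 1 − (SEM / SD)² = 1 − (4.0000 / 8.3)² ≈ 1 − 0.2323 ≈ 0.7677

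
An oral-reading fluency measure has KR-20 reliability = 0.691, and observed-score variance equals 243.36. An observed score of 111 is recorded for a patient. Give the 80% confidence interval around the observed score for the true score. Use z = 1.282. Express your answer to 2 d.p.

SD = √243.36 ≈ 15.6000
SEM = 15.6000·√(1 − 0.6910) ≈ 8.6717
1.282 · SEM ≈ 11.1171
80% CI: 111 ± 11.1171 = [99.8829, 122.1171]

[99.88, 122.12]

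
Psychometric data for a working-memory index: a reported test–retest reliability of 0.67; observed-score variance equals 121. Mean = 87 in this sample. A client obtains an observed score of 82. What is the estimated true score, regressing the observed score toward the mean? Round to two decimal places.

83.65

T̂ = 0.670(82) + 0.330(87) ≃ 83.650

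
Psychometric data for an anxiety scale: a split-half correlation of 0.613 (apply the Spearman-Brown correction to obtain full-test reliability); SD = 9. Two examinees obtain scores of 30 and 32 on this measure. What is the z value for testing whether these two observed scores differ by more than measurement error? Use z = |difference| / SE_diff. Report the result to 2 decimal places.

0.32

Spearman-Brown: r = 2(0.613) / (1 + 0.613) = 1.2260 / 1.6130 ≈ 0.7601
The standard error of measurement is 9.0000*√(1 − 0.7601) ≈ 9.0000*0.4898 ≈ 4.4084.
Standard error of the difference = 4.4084·√2 ≈ 6.2344
z = |30 − 32| / 6.2344 = 2 / 6.2344 ≈ 0.3208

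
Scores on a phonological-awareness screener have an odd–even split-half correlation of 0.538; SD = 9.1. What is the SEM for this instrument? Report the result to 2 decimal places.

r_full = 2·0.538 / (1 + 0.538) ≃ 0.6996
The standard error of measurement is 9.1000×√(1 − 0.6996) ≃ 9.1000×0.5481 ≃ 4.9875.

4.99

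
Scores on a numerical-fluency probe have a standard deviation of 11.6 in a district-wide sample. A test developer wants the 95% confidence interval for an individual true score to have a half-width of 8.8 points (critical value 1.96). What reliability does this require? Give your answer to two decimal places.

SEM needed = half-width / z = 8.8/1.96 ≈ 4.4898
Required reliability = 1 − (SEM/SD)² = 1 − 0.1498 ≈ 0.8502

0.85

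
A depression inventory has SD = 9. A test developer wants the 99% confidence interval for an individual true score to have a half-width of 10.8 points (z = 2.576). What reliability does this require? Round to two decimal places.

0.78

SEM needed = half-width / z = 10.8/2.576 ≈ 4.19255
r = 1 − (SEM / SD)² = 1 − (4.19255 / 9)² ≈ 1 − 0.21701 ≈ 0.78299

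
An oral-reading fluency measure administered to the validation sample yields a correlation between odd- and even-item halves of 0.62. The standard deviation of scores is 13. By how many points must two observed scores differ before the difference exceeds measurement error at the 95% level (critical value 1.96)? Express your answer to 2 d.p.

Spearman-Brown: r = 2(0.62) / (1 + 0.62) = 1.2400 / 1.6200 ≈ 0.7654
SEM = 13.0000 * √(1 − 0.7654) = 13.0000 * √0.2346 ≈ 13.0000 * 0.4843 ≈ 6.2962
Standard error of the difference = 6.2962·√2 ≈ 8.9042
Minimum reliable difference = 1.96 * SE_diff ≈ 1.96 * 8.9042 ≈ 17.4521

17.45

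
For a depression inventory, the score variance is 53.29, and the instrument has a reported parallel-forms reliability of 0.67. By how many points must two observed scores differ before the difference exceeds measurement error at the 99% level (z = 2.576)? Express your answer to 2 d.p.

15.28

SD = √53.29 ≈ 7.3000
SEM = 7.3000·√(1 − 0.6700) ≈ 4.1935
Standard error of the difference = 4.1935·√2 ≈ 5.9305
Smallest detectable difference = 2.576·5.9305 ≈ 15.2771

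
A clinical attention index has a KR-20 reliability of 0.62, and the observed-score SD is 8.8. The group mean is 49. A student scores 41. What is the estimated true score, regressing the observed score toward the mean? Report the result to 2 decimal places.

T̂ = r·X + (1 − r)·M = 0.62000·41 + 0.38000·49 = 25.42000 + 18.62000 ≈ 44.04000

44.04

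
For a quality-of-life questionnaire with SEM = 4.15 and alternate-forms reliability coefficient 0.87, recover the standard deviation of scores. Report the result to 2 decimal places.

σ = SEM·(1 − r)^(−1/2) ≈ 4.15·2.7735 ≈ 11.5100

11.51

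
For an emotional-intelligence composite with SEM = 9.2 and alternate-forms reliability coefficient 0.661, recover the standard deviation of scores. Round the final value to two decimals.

σ = SEM·(1 − r)^(−1/2) ≈ 9.2·1.71751 ≈ 15.80112

15.80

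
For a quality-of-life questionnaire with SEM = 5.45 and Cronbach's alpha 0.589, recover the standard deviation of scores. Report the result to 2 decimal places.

8.50

SD = SEM / √(1 − r) = 5.45 / √0.4110 ≈ 5.45 / 0.6411 ≈ 8.5011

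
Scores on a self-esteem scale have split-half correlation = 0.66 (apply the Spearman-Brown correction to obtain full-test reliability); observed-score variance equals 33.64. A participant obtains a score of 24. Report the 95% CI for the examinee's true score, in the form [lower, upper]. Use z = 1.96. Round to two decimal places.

[18.86, 29.14]

σ = 33.64^(1/2) = 5.80000
r_full = 2·0.66 / (1 + 0.66) ≈ 0.79518
SEM = 5.80000*√(1 − 0.79518) ≈ 2.62490
Margin = 1.96 * 2.62490 ≈ 5.14481
Interval: (18.85519, 29.14481)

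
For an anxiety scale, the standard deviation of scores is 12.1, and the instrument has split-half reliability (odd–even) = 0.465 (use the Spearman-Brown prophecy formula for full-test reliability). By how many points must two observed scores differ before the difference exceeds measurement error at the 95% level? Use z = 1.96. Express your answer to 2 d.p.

20.27

r_full = 2·0.465 / (1 + 0.465) ≈ 0.6348
The standard error of measurement is 12.1000·√(1 − 0.6348) ≈ 12.1000·0.6043 ≈ 7.3121.
Standard error of the difference = 7.3121·√2 ≈ 10.3409
Minimum reliable difference = 1.96 · SE_diff ≈ 1.96 · 10.3409 ≈ 20.2682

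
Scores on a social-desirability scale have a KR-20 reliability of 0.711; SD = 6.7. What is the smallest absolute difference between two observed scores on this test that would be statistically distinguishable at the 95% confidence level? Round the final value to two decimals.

SEM = 6.7000 · √(1 − 0.7110) = 6.7000 · √0.2890 ≃ 6.7000 · 0.5376 ≃ 3.6018
Standard error of the difference = 3.6018·√2 ≃ 5.0938
Minimum reliable difference = 1.96 · SE_diff ≃ 1.96 · 5.0938 ≃ 9.9838

9.98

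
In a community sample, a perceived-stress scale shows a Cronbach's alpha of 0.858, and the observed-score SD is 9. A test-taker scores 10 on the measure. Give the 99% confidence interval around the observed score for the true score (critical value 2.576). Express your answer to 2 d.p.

[1.26, 18.74]

SEM = 9.000*√(1 − 0.858) ≈ 3.391
2.576 * SEM ≈ 8.736
99% CI: 10 ± 8.736 = [1.264, 18.736]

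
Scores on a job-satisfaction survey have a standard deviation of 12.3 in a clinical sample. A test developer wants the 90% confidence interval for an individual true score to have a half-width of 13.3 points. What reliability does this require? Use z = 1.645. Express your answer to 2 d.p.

Required SEM = 13.3 / 1.645 ≈ 8.085
r = 1 − (SEM / SD)² = 1 − (8.085 / 12.3)² ≈ 1 − 0.432 ≈ 0.568

0.57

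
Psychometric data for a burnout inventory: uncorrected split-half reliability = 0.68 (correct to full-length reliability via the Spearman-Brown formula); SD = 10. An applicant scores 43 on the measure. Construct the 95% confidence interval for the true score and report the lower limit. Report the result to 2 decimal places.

Full-length reliability (Spearman-Brown) = 2(0.68)/(1+0.68) ≈ 0.810
SEM = 10.000 * √(1 − 0.810) = 10.000 * √0.190 ≈ 10.000 * 0.436 ≈ 4.364
Half-width = 1.96*4.364 ≈ 8.554
Lower limit = 43 − 8.554 ≈ 34.446

34.45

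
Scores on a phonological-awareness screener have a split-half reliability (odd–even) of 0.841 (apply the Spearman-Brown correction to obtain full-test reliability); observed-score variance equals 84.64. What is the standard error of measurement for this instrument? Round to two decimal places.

2.70

σ = 84.64^(1/2) = 9.200
r_full = 2·0.841 / (1 + 0.841) ≈ 0.914
SEM = 9.200×√(1 − 0.914) ≈ 2.704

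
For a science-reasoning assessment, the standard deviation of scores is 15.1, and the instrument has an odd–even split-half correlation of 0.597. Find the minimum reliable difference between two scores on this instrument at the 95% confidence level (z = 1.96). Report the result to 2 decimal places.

21.03

Full-length reliability (Spearman-Brown) = 2(0.597)/(1+0.597) ≈ 0.7477
SEM = 15.1000·√(1 − 0.7477) ≈ 7.5854
Standard error of the difference = 7.5854·√2 ≈ 10.7273
Smallest detectable difference = 1.96·10.7273 ≈ 21.0256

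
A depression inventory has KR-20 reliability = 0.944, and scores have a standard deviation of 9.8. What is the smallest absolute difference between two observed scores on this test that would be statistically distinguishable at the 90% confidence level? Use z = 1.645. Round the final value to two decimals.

The standard error of measurement is 9.8000×√(1 − 0.9440) ≈ 9.8000×0.2366 ≈ 2.3191.
SE_diff = √2 × SEM ≈ 3.2797
Smallest detectable difference = 1.645×3.2797 ≈ 5.3951

5.40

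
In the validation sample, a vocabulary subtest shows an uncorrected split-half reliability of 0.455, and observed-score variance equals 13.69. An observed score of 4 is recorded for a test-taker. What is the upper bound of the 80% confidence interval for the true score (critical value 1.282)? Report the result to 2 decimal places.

6.90

σ = 13.69^(1/2) = 3.7000
r_full = 2·0.455 / (1 + 0.455) ≈ 0.6254
The standard error of measurement is 3.7000*√(1 − 0.6254) ≈ 3.7000*0.6120 ≈ 2.2645.
1.282 * SEM ≈ 2.9031
Upper limit = 4 + 2.9031 ≈ 6.9031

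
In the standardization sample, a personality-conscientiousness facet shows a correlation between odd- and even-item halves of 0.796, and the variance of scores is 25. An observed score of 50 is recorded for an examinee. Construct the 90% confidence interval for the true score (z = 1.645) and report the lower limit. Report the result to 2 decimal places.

SD = √25 ≈ 5.0000
r_full = 2·0.796 / (1 + 0.796) ≈ 0.8864
SEM = 5.0000 × √(1 − 0.8864) = 5.0000 × √0.1136 ≈ 5.0000 × 0.3370 ≈ 1.6851
Half-width = 1.645×1.6851 ≈ 2.7720
Lower bound: 50 − 2.7720 = 47.2280

47.23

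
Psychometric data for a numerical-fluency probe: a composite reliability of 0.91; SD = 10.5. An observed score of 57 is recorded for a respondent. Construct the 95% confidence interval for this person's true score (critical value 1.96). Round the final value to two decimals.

SEM = 10.500×√(1 − 0.910) ≃ 3.150
Margin = 1.96 × 3.150 ≃ 6.174
Interval: (50.826, 63.174)

[50.83, 63.17]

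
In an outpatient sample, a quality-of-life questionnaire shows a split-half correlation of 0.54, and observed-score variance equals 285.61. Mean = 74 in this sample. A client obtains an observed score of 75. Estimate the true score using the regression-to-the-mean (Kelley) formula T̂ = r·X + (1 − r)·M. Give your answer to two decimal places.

74.70

Full-length reliability (Spearman-Brown) = 2(0.54)/(1+0.54) ≈ 0.70130
Estimated true score = 0.70130·75 + (1 − 0.70130)·74 ≈ 74.70130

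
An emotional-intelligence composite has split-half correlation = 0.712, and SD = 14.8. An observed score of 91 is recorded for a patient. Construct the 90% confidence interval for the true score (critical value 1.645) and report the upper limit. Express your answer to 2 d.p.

r_full = 2·0.712 / (1 + 0.712) ≈ 0.83178
The standard error of measurement is 14.80000*√(1 − 0.83178) ≈ 14.80000*0.41015 ≈ 6.07024.
Margin = 1.645 * 6.07024 ≈ 9.98555
Upper limit = 91 + 9.98555 ≈ 100.98555

100.99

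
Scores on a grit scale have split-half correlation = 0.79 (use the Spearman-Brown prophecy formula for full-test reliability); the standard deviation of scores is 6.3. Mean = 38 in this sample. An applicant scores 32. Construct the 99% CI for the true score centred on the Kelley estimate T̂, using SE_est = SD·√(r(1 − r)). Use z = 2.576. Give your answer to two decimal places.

[27.48, 37.93]

r_full = 2·0.79 / (1 + 0.79) ≈ 0.8827
Estimated true score = 0.8827*32 + (1 − 0.8827)*38 ≈ 32.7039
SE_est = SD * √(r(1 − r)) = 6.3000 * √0.1036 ≈ 6.3000 * 0.3218 ≈ 2.0273
CI = 32.7039 ± 2.576 * 2.0273 → [27.4815, 37.9263]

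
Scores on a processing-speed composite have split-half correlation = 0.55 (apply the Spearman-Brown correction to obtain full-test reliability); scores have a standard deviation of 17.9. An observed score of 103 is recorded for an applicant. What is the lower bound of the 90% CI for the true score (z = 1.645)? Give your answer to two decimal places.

r_full = 2·0.55 / (1 + 0.55) ≈ 0.710
The standard error of measurement is 17.900·√(1 − 0.710) ≈ 17.900·0.539 ≈ 9.645.
1.645 · SEM ≈ 15.866
Lower bound: 103 − 15.866 = 87.134

87.13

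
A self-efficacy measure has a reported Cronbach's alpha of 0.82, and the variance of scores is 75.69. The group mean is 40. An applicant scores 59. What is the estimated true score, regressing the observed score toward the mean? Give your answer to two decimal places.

55.58

Estimated true score = 0.82000×59 + (1 − 0.82000)×40 ≈ 55.58000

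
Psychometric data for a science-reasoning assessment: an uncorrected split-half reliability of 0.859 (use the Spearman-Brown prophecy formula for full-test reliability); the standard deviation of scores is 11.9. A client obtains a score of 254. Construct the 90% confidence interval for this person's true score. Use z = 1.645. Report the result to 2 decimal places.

Full-length reliability (Spearman-Brown) = 2(0.859)/(1+0.859) ≈ 0.9242
SEM = 11.9000 * √(1 − 0.9242) = 11.9000 * √0.0758 ≈ 11.9000 * 0.2754 ≈ 3.2773
Half-width = 1.645*3.2773 ≈ 5.3912
CI = 254 ± 5.3912 → [248.6088, 259.3912]

[248.61, 259.39]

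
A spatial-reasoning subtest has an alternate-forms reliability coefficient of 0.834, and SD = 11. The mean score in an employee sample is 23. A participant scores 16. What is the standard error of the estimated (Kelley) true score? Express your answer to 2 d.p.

4.09

SE_est = SD * √(r(1 − r)) = 11.0000 * √0.1384 ≃ 11.0000 * 0.3721 ≃ 4.0929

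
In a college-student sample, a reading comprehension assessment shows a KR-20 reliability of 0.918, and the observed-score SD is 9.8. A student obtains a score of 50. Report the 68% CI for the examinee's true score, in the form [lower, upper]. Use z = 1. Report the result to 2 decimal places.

[47.19, 52.81]

SEM = 9.8000 * √(1 − 0.9180) = 9.8000 * √0.0820 ≃ 9.8000 * 0.2864 ≃ 2.8063
1 * SEM ≃ 2.8063
CI = 50 ± 2.8063 → [47.1937, 52.8063]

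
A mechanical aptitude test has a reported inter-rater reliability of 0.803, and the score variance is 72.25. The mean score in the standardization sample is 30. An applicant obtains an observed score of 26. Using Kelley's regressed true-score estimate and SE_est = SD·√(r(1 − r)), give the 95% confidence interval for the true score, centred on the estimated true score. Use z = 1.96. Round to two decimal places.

[20.16, 33.41]

SD = √72.25 = 8.5000
T̂ = r·X + (1 − r)·M = 0.8030×26 + 0.1970×30 = 20.8780 + 5.9100 ≈ 26.7880
SE_est = 8.5000·√[r(1 − r)] ≈ 3.3807
95% CI: 26.7880 ± 6.6262 ≈ (20.1618, 33.4142)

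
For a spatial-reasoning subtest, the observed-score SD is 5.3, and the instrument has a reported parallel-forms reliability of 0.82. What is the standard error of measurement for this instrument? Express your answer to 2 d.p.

2.25

SEM = 5.300 × √(1 − 0.820) = 5.300 × √0.180 ≈ 5.300 × 0.424 ≈ 2.249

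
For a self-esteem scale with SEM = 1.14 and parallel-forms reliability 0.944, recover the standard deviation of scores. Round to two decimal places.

4.82

SD = 1.14 / √(1 − 0.944) ≈ 4.817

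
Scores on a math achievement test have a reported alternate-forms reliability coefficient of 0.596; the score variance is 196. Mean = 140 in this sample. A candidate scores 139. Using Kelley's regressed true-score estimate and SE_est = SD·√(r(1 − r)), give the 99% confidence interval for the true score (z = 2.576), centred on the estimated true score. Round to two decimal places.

SD = √196 = 14.00000
T̂ = r·X + (1 − r)·M = 0.59600×139 + 0.40400×140 = 82.84400 + 56.56000 ≈ 139.40400
SE_est = SD × √(r(1 − r)) = 14.00000 × √0.24078 ≈ 14.00000 × 0.49070 ≈ 6.86976
CI = 139.40400 ± 2.576 × 6.86976 → [121.70749, 157.10051]

[121.71, 157.10]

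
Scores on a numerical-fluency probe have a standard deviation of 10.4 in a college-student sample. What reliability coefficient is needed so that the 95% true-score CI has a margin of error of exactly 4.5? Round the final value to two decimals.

0.95

Required SEM = 4.5 / 1.96 ≃ 2.296
r = 1 − (SEM / SD)² = 1 − (2.296 / 10.4)² ≃ 1 − 0.049 ≃ 0.951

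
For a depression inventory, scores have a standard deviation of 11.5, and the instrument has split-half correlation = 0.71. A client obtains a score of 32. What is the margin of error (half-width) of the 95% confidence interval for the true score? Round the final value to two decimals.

Full-length reliability (Spearman-Brown) = 2(0.71)/(1+0.71) ≃ 0.83041
SEM = 11.50000*√(1 − 0.83041) ≃ 4.73586
Half-width = 1.96*4.73586 ≃ 9.28228

9.28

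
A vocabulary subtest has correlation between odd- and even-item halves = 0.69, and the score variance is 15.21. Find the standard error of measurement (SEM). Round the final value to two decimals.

1.67

SD = √15.21 = 3.9000
Full-length reliability (Spearman-Brown) = 2(0.69)/(1+0.69) ≃ 0.8166
SEM = 3.9000·√(1 − 0.8166) ≃ 1.6703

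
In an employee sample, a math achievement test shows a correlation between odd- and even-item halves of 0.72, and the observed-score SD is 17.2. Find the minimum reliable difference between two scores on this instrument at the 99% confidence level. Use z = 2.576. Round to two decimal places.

25.28

Spearman-Brown: r = 2(0.72) / (1 + 0.72) = 1.440 / 1.720 ≈ 0.837
The standard error of measurement is 17.200·√(1 − 0.837) ≈ 17.200·0.403 ≈ 6.940.
SE_diff = √2 · SEM ≈ 9.814
Minimum reliable difference = 2.576 · SE_diff ≈ 2.576 · 9.814 ≈ 25.282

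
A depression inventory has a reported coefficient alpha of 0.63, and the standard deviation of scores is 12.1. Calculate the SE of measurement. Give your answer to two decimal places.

SEM = 12.100 * √(1 − 0.630) = 12.100 * √0.370 ≈ 12.100 * 0.608 ≈ 7.360

7.36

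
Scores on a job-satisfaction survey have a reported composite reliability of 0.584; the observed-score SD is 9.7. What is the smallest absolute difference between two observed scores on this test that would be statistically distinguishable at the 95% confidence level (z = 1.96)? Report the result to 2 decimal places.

17.34

The standard error of measurement is 9.700×√(1 − 0.584) ≈ 9.700×0.645 ≈ 6.256.
Standard error of the difference = 6.256·√2 ≈ 8.848
Smallest detectable difference = 1.96×8.848 ≈ 17.342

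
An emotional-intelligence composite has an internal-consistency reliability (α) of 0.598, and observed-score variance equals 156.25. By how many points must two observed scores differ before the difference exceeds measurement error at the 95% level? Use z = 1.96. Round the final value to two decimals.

21.97

SD = √156.25 = 12.500
The standard error of measurement is 12.500×√(1 − 0.598) ≈ 12.500×0.634 ≈ 7.925.
Standard error of the difference = 7.925·√2 ≈ 11.208
Smallest detectable difference = 1.96×11.208 ≈ 21.968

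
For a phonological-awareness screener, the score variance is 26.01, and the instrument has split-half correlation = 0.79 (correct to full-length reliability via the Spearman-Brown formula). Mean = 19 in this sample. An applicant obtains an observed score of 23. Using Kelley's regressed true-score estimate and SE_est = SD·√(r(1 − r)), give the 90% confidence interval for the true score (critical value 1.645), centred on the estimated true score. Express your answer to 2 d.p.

[19.83, 25.23]

σ = 26.01^(1/2) = 5.100
Spearman-Brown: r = 2(0.79) / (1 + 0.79) = 1.580 / 1.790 ≈ 0.883
T̂ = r·X + (1 − r)·M = 0.883·23 + 0.117·19 ≈ 20.302 + 2.229 ≈ 22.531
SE_est = SD · √(r(1 − r)) = 5.100 · √0.104 ≈ 5.100 · 0.322 ≈ 1.641
CI = 22.531 ± 1.645 · 1.641 → [19.831, 25.230]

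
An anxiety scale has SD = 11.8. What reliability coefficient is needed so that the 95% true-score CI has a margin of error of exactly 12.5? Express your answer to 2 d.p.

Required SEM = 12.5 / 1.96 ≈ 6.37755
Required reliability = 1 − (SEM/SD)² = 1 − 0.29211 ≈ 0.70789

0.71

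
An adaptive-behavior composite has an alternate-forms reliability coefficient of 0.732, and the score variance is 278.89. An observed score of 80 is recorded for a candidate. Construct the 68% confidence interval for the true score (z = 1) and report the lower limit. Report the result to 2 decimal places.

SD = √278.89 = 16.7000
SEM = 16.7000 * √(1 − 0.7320) = 16.7000 * √0.2680 ≈ 16.7000 * 0.5177 ≈ 8.6454
Margin = 1 * 8.6454 ≈ 8.6454
Lower limit = 80 − 8.6454 ≈ 71.3546

71.35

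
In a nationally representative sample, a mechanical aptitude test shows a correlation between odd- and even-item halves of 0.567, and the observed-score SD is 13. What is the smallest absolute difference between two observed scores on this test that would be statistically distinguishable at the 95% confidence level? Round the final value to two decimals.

Full-length reliability (Spearman-Brown) = 2(0.567)/(1+0.567) ≈ 0.724
The standard error of measurement is 13.000*√(1 − 0.724) ≈ 13.000*0.526 ≈ 6.834.
SE_diff = √2 * SEM ≈ 9.664
Minimum reliable difference = 1.96 * SE_diff ≈ 1.96 * 9.664 ≈ 18.942

18.94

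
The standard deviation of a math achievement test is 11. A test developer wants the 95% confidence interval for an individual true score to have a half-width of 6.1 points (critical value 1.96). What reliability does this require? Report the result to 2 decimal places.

0.92

Required SEM = 6.1 / 1.96 ≈ 3.1122
r = 1 − (3.1122/11)² ≈ 1 − 0.0801 ≈ 0.9199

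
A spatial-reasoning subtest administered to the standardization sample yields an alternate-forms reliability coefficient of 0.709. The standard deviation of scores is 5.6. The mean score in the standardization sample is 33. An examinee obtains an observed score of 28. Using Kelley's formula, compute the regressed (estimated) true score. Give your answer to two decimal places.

T̂ = r·X + (1 − r)·M = 0.7090×28 + 0.2910×33 = 19.8520 + 9.6030 ≈ 29.4550

29.46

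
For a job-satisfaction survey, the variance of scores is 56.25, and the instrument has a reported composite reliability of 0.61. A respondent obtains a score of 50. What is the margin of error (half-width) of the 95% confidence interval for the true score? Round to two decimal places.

σ = 56.25^(1/2) = 7.50000
The standard error of measurement is 7.50000·√(1 − 0.61000) ≈ 7.50000·0.62450 ≈ 4.68375.
Margin = 1.96 · 4.68375 ≈ 9.18015

9.18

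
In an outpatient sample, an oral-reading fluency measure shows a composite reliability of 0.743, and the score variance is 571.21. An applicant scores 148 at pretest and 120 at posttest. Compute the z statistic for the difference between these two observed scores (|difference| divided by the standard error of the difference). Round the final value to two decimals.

SD = √571.21 = 23.90000
The standard error of measurement is 23.90000*√(1 − 0.74300) ≈ 23.90000*0.50695 ≈ 12.11615.
SE_diff = √2 * SEM ≈ 17.13482
z = |148 − 120| / 17.13482 = 28 / 17.13482 ≈ 1.63410

1.63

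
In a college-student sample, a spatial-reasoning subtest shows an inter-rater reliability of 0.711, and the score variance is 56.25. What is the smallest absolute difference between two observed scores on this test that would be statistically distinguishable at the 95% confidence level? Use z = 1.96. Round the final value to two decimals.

11.18

σ = 56.25^(1/2) = 7.5000
SEM = 7.5000 × √(1 − 0.7110) = 7.5000 × √0.2890 ≈ 7.5000 × 0.5376 ≈ 4.0319
Standard error of the difference = 4.0319·√2 ≈ 5.7020
Minimum reliable difference = 1.96 × SE_diff ≈ 1.96 × 5.7020 ≈ 11.1759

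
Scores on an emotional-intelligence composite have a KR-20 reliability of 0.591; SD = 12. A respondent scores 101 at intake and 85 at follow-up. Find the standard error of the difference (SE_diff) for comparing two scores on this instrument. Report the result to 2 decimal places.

10.85

The standard error of measurement is 12.000*√(1 − 0.591) ≈ 12.000*0.640 ≈ 7.674.
SE_diff = SEM * √2 ≈ 7.674 * 1.414 ≈ 10.853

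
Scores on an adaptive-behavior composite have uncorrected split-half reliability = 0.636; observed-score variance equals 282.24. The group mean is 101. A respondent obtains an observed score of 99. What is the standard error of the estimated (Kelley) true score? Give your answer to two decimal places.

6.99

SD = √282.24 = 16.800
Full-length reliability (Spearman-Brown) = 2(0.636)/(1+0.636) ≈ 0.778
SE_est = 16.800*√(0.778*0.222) ≈ 6.987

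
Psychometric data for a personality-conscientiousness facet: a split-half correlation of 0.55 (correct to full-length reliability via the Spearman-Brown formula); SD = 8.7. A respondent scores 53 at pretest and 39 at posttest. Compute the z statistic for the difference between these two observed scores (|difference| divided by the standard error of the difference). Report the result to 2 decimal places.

r_full = 2·0.55 / (1 + 0.55) ≈ 0.710
SEM = 8.700×√(1 − 0.710) ≈ 4.688
Standard error of the difference = 4.688·√2 ≈ 6.629
z = |53 − 39| / 6.629 = 14 / 6.629 ≈ 2.112

2.11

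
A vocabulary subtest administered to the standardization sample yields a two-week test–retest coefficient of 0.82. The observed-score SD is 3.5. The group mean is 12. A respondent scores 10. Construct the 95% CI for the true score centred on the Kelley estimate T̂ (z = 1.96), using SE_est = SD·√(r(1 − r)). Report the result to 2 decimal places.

T̂ = r·X + (1 − r)·M = 0.820*10 + 0.180*12 = 8.200 + 2.160 ≈ 10.360
SE_est = SD * √(r(1 − r)) = 3.500 * √0.148 ≈ 3.500 * 0.384 ≈ 1.345
95% CI: 10.360 ± 2.636 ≈ (7.724, 12.996)

[7.72, 13.00]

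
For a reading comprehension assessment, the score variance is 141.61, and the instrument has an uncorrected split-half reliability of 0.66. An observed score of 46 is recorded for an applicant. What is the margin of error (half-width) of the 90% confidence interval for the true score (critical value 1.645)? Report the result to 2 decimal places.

σ = 141.61^(1/2) = 11.9000
r_full = 2·0.66 / (1 + 0.66) ≃ 0.7952
SEM = 11.9000 · √(1 − 0.7952) = 11.9000 · √0.2048 ≃ 11.9000 · 0.4526 ≃ 5.3856
Half-width = 1.645·5.3856 ≃ 8.8593

8.86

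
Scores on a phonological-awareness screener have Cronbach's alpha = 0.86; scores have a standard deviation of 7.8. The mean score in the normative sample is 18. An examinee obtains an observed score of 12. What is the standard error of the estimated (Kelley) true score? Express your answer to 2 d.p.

2.71

SE_est = 7.8000·√(0.8600·0.1400) ≈ 2.7065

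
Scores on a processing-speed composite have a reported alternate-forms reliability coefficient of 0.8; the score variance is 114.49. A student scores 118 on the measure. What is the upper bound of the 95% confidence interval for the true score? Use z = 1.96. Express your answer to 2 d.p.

127.38

SD = √114.49 ≈ 10.700
SEM = 10.700×√(1 − 0.800) ≈ 4.785
1.96 × SEM ≈ 9.379
Upper bound: 118 + 9.379 = 127.379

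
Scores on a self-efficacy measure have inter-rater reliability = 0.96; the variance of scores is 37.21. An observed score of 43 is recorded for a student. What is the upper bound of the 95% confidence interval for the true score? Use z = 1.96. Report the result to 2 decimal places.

45.39

σ = 37.21^(1/2) = 6.1000
SEM = 6.1000 × √(1 − 0.9600) = 6.1000 × √0.0400 ≃ 6.1000 × 0.2000 ≃ 1.2200
1.96 × SEM ≃ 2.3912
Upper limit = 43 + 2.3912 ≃ 45.3912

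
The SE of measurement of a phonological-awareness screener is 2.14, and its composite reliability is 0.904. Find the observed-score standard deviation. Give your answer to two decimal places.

SD = SEM / √(1 − r) = 2.14 / √0.0960 ≈ 2.14 / 0.3098 ≈ 6.9068

6.91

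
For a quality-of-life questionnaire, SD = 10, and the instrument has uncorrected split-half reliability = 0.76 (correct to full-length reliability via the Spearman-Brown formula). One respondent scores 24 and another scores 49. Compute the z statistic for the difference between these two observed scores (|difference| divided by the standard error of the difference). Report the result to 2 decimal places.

4.79

Spearman-Brown: r = 2(0.76) / (1 + 0.76) = 1.52000 / 1.76000 ≈ 0.86364
SEM = 10.00000*√(1 − 0.86364) ≈ 3.69274
SE_diff = √2 * SEM ≈ 5.22233
z = |24 − 49| / 5.22233 = 25 / 5.22233 ≈ 4.78714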